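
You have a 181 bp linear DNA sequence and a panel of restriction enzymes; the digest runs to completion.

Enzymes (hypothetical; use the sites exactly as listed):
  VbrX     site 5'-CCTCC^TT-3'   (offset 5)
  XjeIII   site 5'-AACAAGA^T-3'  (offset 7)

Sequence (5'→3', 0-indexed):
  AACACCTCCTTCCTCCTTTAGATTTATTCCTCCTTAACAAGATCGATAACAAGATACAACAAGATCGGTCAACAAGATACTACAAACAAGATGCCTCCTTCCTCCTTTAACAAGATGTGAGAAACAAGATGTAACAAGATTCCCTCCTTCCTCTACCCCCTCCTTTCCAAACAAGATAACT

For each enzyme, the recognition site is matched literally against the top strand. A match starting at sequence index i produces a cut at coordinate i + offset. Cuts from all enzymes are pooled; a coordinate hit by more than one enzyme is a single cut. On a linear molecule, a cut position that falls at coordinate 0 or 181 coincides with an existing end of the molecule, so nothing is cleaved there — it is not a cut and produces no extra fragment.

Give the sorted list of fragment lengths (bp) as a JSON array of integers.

Scan for sites:
  VbrX (CCTCCTT, off=5): starts [4, 11, 28, 93, 100, 142, 158] → cuts [9, 16, 33, 98, 105, 147, 163]
  XjeIII (AACAAGAT, off=7): starts [35, 47, 57, 70, 84, 108, 122, 132, 169] → cuts [42, 54, 64, 77, 91, 115, 129, 139, 176]

Pooled cuts: [9, 16, 33, 42, 54, 64, 77, 91, 98, 105, 115, 129, 139, 147, 163, 176]

Fragments:
  [0,9): 9 bp
  [9,16): 7 bp
  [16,33): 17 bp
  [33,42): 9 bp
  [42,54): 12 bp
  [54,64): 10 bp
  [64,77): 13 bp
  [77,91): 14 bp
  [91,98): 7 bp
  [98,105): 7 bp
  [105,115): 10 bp
  [115,129): 14 bp
  [129,139): 10 bp
  [139,147): 8 bp
  [147,163): 16 bp
  [163,176): 13 bp
  [176,181): 5 bp

[5,7,7,7,8,9,9,10,10,10,12,13,13,14,14,16,17]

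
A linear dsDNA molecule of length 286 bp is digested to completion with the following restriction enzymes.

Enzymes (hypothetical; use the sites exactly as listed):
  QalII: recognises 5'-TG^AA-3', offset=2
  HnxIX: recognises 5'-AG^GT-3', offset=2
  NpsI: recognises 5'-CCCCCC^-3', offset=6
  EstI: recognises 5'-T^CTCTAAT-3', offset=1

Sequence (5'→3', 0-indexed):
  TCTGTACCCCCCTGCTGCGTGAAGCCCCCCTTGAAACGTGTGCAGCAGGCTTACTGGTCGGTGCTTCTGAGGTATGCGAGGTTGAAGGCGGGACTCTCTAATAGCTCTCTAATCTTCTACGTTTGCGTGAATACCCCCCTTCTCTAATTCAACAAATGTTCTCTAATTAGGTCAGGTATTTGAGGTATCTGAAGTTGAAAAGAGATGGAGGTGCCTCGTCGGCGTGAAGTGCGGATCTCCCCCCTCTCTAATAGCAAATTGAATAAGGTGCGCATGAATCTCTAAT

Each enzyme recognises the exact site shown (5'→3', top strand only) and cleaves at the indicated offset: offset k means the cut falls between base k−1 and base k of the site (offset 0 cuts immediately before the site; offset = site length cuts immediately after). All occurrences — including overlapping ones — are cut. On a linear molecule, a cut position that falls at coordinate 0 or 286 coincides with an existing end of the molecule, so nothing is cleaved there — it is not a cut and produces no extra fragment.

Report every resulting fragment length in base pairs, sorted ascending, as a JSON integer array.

Site scan:
  QalII TGAA/2: at [19, 31, 82, 127, 189, 195, 224, 259, 274] ⇒ [21, 33, 84, 129, 191, 197, 226, 261, 276]
  HnxIX AGGT/2: at [69, 78, 168, 173, 182, 208, 265] ⇒ [71, 80, 170, 175, 184, 210, 267]
  NpsI CCCCCC/6: at [6, 24, 133, 238] ⇒ [12, 30, 139, 244]
  EstI TCTCTAAT/1: at [94, 105, 140, 159, 244, 278] ⇒ [95, 106, 141, 160, 245, 279]

All cut coordinates (distinct, sorted): [12, 21, 30, 33, 71, 80, 84, 95, 106, 129, 139, 141, 160, 170, 175, 184, 191, 197, 210, 226, 244, 245, 261, 267, 276, 279]

Fragments:
  [0,12): 12 bp
  [12,21): 9 bp
  [21,30): 9 bp
  [30,33): 3 bp
  [33,71): 38 bp
  [71,80): 9 bp
  [80,84): 4 bp
  [84,95): 11 bp
  [95,106): 11 bp
  [106,129): 23 bp
  [129,139): 10 bp
  [139,141): 2 bp
  [141,160): 19 bp
  [160,170): 10 bp
  [170,175): 5 bp
  [175,184): 9 bp
  [184,191): 7 bp
  [191,197): 6 bp
  [197,210): 13 bp
  [210,226): 16 bp
  [226,244): 18 bp
  [244,245): 1 bp
  [245,261): 16 bp
  [261,267): 6 bp
  [267,276): 9 bp
  [276,279): 3 bp
  [279,286): 7 bp

[1,2,3,3,4,5,6,6,7,7,9,9,9,9,9,10,10,11,11,12,13,16,16,18,19,23,38]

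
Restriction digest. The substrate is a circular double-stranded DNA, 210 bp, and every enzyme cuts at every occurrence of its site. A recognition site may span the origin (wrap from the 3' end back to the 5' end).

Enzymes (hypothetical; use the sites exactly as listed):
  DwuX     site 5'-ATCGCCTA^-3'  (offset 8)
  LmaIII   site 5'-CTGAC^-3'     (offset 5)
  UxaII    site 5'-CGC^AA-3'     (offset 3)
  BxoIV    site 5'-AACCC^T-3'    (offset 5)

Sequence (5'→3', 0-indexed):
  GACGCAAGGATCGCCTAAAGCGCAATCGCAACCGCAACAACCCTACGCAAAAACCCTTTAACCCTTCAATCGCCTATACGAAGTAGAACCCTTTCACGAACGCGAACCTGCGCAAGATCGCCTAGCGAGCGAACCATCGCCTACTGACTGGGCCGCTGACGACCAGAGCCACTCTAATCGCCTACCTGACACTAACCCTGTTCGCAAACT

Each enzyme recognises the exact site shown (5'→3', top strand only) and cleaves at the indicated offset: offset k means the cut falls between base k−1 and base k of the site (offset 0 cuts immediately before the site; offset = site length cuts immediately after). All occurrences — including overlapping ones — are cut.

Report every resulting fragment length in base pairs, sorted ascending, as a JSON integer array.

[2,5,5,6,6,6,6,7,8,8,8,8,8,11,12,12,12,15,19,22,24]

Scan for sites:
  DwuX (ATCGCCTA, off=8): starts [9, 68, 116, 135, 176] → cuts [17, 76, 124, 143, 184]
  LmaIII (CTGAC, off=5): starts [143, 155, 185, 208] → cuts [3, 148, 160, 190]
  UxaII (CGCAA, off=3): starts [2, 20, 26, 32, 45, 110, 202] → cuts [5, 23, 29, 35, 48, 113, 205]
  BxoIV (AACCCT, off=5): starts [38, 51, 59, 86, 193] → cuts [43, 56, 64, 91, 198]

All cut coordinates (distinct, sorted): [3, 5, 17, 23, 29, 35, 43, 48, 56, 64, 76, 91, 113, 124, 143, 148, 160, 184, 190, 198, 205]

Fragment lengths:
  3→5: 2 bp
  5→17: 12 bp
  17→23: 6 bp
  23→29: 6 bp
  29→35: 6 bp
  35→43: 8 bp
  43→48: 5 bp
  48→56: 8 bp
  56→64: 8 bp
  64→76: 12 bp
  76→91: 15 bp
  91→113: 22 bp
  113→124: 11 bp
  124→143: 19 bp
  143→148: 5 bp
  148→160: 12 bp
  160→184: 24 bp
  184→190: 6 bp
  190→198: 8 bp
  198→205: 7 bp
  205→3 (wrap): 210-205+3 = 8 bp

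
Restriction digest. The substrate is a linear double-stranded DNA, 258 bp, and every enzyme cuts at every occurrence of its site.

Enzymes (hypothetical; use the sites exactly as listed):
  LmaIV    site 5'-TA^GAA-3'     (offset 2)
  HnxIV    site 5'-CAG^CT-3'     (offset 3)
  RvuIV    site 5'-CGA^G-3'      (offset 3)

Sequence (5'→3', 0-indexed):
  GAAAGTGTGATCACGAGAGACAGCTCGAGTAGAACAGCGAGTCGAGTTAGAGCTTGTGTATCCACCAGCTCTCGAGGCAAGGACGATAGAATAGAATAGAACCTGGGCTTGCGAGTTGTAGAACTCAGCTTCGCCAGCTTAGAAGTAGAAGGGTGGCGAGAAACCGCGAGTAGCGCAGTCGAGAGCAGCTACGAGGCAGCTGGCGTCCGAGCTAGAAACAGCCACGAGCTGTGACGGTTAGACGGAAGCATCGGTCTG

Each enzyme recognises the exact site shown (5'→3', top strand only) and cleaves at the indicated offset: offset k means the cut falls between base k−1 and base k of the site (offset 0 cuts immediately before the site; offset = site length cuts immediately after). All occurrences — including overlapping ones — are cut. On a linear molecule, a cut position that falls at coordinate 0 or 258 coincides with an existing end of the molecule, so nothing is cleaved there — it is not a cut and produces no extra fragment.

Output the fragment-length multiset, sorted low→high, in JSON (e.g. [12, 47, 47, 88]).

Scan for sites:
  LmaIV (TAGAA, off=2): starts [29, 86, 91, 96, 118, 139, 145, 212] → cuts [31, 88, 93, 98, 120, 141, 147, 214]
  HnxIV (CAGCT, off=3): starts [20, 65, 125, 134, 185, 196] → cuts [23, 68, 128, 137, 188, 199]
  RvuIV (CGAG, off=3): starts [13, 25, 37, 42, 72, 111, 156, 166, 179, 191, 207, 224] → cuts [16, 28, 40, 45, 75, 114, 159, 169, 182, 194, 210, 227]

Pooled cuts: [16, 23, 28, 31, 40, 45, 68, 75, 88, 93, 98, 114, 120, 128, 137, 141, 147, 159, 169, 182, 188, 194, 199, 210, 214, 227]

Fragment lengths:
  [0,16): 16 bp
  [16,23): 7 bp
  [23,28): 5 bp
  [28,31): 3 bp
  [31,40): 9 bp
  [40,45): 5 bp
  [45,68): 23 bp
  [68,75): 7 bp
  [75,88): 13 bp
  [88,93): 5 bp
  [93,98): 5 bp
  [98,114): 16 bp
  [114,120): 6 bp
  [120,128): 8 bp
  [128,137): 9 bp
  [137,141): 4 bp
  [141,147): 6 bp
  [147,159): 12 bp
  [159,169): 10 bp
  [169,182): 13 bp
  [182,188): 6 bp
  [188,194): 6 bp
  [194,199): 5 bp
  [199,210): 11 bp
  [210,214): 4 bp
  [214,227): 13 bp
  [227,258): 31 bp

[3,4,4,5,5,5,5,5,6,6,6,6,7,7,8,9,9,10,11,12,13,13,13,16,16,23,31]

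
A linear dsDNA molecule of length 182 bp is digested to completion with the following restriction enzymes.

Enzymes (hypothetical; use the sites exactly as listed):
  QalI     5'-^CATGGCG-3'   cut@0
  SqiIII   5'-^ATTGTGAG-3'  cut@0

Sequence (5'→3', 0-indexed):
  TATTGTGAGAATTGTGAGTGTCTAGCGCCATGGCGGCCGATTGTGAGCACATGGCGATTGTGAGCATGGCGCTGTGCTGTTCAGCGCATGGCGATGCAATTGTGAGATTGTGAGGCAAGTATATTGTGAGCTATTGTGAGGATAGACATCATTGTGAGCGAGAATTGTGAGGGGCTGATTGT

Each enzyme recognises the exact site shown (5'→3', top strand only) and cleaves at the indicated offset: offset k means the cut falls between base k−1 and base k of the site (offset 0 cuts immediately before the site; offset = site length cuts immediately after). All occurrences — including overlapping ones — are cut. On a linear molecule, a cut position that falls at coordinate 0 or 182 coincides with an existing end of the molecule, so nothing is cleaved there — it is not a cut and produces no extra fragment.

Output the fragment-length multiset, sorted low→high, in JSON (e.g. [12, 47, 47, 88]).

[1,7,8,8,9,10,10,11,12,13,16,18,18,19,22]

Site scan:
  QalI CATGGCG/0: at [28, 49, 64, 86] ⇒ [28, 49, 64, 86]
  SqiIII ATTGTGAG/0: at [1, 10, 39, 56, 98, 106, 122, 132, 150, 163] ⇒ [1, 10, 39, 56, 98, 106, 122, 132, 150, 163]

All cut coordinates (distinct, sorted): [1, 10, 28, 39, 49, 56, 64, 86, 98, 106, 122, 132, 150, 163]

Fragment lengths:
  [0,1): 1 bp
  [1,10): 9 bp
  [10,28): 18 bp
  [28,39): 11 bp
  [39,49): 10 bp
  [49,56): 7 bp
  [56,64): 8 bp
  [64,86): 22 bp
  [86,98): 12 bp
  [98,106): 8 bp
  [106,122): 16 bp
  [122,132): 10 bp
  [132,150): 18 bp
  [150,163): 13 bp
  [163,182): 19 bp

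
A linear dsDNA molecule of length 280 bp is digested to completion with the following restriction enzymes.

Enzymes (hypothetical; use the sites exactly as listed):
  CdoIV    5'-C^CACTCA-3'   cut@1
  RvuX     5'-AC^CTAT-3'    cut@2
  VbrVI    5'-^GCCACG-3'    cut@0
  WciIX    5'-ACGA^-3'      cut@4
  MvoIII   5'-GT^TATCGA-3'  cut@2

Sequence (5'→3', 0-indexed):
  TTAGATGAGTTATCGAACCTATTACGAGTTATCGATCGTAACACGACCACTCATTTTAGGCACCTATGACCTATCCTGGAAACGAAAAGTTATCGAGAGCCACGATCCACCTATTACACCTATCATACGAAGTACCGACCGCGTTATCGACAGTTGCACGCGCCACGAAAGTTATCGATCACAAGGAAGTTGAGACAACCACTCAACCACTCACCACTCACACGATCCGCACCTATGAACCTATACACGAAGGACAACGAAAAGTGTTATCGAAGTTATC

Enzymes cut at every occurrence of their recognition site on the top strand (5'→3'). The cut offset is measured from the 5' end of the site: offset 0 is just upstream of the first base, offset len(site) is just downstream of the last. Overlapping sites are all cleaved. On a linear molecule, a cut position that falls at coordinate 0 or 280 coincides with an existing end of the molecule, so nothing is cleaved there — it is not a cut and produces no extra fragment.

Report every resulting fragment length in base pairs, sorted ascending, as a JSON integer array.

Scan for sites:
  CdoIV CCACTCA/1: at [46, 198, 206, 213] ⇒ [47, 199, 207, 214]
  RvuX ACCTAT/2: at [16, 61, 68, 108, 117, 230, 238] ⇒ [18, 63, 70, 110, 119, 232, 240]
  VbrVI GCCACG/0: at [98, 161] ⇒ [98, 161]
  WciIX ACGA/4: at [23, 42, 81, 101, 126, 164, 221, 246, 256] ⇒ [27, 46, 85, 105, 130, 168, 225, 250, 260]
  MvoIII GTTATCGA/2: at [8, 27, 88, 142, 170, 265] ⇒ [10, 29, 90, 144, 172, 267]

Pooled cuts: [10, 18, 27, 29, 46, 47, 63, 70, 85, 90, 98, 105, 110, 119, 130, 144, 161, 168, 172, 199, 207, 214, 225, 232, 240, 250, 260, 267]

Fragments:
  [0,10): 10 bp
  [10,18): 8 bp
  [18,27): 9 bp
  [27,29): 2 bp
  [29,46): 17 bp
  [46,47): 1 bp
  [47,63): 16 bp
  [63,70): 7 bp
  [70,85): 15 bp
  [85,90): 5 bp
  [90,98): 8 bp
  [98,105): 7 bp
  [105,110): 5 bp
  [110,119): 9 bp
  [119,130): 11 bp
  [130,144): 14 bp
  [144,161): 17 bp
  [161,168): 7 bp
  [168,172): 4 bp
  [172,199): 27 bp
  [199,207): 8 bp
  [207,214): 7 bp
  [214,225): 11 bp
  [225,232): 7 bp
  [232,240): 8 bp
  [240,250): 10 bp
  [250,260): 10 bp
  [260,267): 7 bp
  [267,280): 13 bp

[1,2,4,5,5,7,7,7,7,7,7,8,8,8,8,9,9,10,10,10,11,11,13,14,15,16,17,17,27]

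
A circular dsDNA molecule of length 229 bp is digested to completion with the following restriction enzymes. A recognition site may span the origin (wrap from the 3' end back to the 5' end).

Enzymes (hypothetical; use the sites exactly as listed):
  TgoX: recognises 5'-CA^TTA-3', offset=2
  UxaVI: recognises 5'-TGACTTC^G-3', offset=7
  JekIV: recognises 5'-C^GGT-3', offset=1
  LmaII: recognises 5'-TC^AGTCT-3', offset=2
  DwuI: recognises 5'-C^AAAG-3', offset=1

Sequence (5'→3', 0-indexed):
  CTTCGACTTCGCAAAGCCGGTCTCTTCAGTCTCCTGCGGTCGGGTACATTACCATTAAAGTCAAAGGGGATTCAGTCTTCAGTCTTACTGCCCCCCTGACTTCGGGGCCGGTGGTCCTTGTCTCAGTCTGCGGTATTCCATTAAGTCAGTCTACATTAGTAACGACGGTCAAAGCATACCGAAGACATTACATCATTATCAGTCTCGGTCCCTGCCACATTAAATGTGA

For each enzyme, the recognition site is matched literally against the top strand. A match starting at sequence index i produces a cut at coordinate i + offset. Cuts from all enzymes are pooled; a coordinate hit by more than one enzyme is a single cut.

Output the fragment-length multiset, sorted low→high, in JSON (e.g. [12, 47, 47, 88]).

[4,5,6,6,6,6,7,7,7,8,8,8,8,9,9,10,11,11,11,13,14,15,17,23]

Per-enzyme occurrences:
  TgoX (CATTA, off=2): starts [46, 52, 138, 153, 185, 193, 217] → cuts [48, 54, 140, 155, 187, 195, 219]
  UxaVI (TGACTTCG, off=7): starts [96, 226] → cuts [4, 103]
  JekIV (CGGT, off=1): starts [17, 36, 108, 130, 165, 205] → cuts [18, 37, 109, 131, 166, 206]
  LmaII (TCAGTCT, off=2): starts [25, 71, 78, 122, 145, 198] → cuts [27, 73, 80, 124, 147, 200]
  DwuI (CAAAG, off=1): starts [11, 61, 169] → cuts [12, 62, 170]

All cut coordinates (distinct, sorted): [4, 12, 18, 27, 37, 48, 54, 62, 73, 80, 103, 109, 124, 131, 140, 147, 155, 166, 170, 187, 195, 200, 206, 219]

Fragments:
  4→12: 8 bp
  12→18: 6 bp
  18→27: 9 bp
  27→37: 10 bp
  37→48: 11 bp
  48→54: 6 bp
  54→62: 8 bp
  62→73: 11 bp
  73→80: 7 bp
  80→103: 23 bp
  103→109: 6 bp
  109→124: 15 bp
  124→131: 7 bp
  131→140: 9 bp
  140→147: 7 bp
  147→155: 8 bp
  155→166: 11 bp
  166→170: 4 bp
  170→187: 17 bp
  187→195: 8 bp
  195→200: 5 bp
  200→206: 6 bp
  206→219: 13 bp
  219→4 (wrap): 229-219+4 = 14 bp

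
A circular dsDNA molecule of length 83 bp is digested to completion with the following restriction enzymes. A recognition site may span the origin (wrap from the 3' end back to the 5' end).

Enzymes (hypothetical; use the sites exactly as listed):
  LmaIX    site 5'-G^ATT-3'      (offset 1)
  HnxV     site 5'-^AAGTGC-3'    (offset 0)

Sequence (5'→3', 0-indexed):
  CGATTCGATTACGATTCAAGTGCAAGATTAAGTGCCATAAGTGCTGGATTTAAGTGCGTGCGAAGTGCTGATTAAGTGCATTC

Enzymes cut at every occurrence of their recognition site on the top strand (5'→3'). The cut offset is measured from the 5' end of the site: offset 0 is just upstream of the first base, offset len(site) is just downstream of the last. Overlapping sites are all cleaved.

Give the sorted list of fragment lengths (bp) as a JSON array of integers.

Per-enzyme occurrences:
  LmaIX GATT/1: at [1, 6, 12, 25, 46, 69] ⇒ [2, 7, 13, 26, 47, 70]
  HnxV AAGTGC/0: at [17, 29, 38, 51, 62, 73] ⇒ [17, 29, 38, 51, 62, 73]

Pooled cuts: [2, 7, 13, 17, 26, 29, 38, 47, 51, 62, 70, 73]

Fragments:
  2→7: 5 bp
  7→13: 6 bp
  13→17: 4 bp
  17→26: 9 bp
  26→29: 3 bp
  29→38: 9 bp
  38→47: 9 bp
  47→51: 4 bp
  51→62: 11 bp
  62→70: 8 bp
  70→73: 3 bp
  73→2 (wrap): 83-73+2 = 12 bp

[3,3,4,4,5,6,8,9,9,9,11,12]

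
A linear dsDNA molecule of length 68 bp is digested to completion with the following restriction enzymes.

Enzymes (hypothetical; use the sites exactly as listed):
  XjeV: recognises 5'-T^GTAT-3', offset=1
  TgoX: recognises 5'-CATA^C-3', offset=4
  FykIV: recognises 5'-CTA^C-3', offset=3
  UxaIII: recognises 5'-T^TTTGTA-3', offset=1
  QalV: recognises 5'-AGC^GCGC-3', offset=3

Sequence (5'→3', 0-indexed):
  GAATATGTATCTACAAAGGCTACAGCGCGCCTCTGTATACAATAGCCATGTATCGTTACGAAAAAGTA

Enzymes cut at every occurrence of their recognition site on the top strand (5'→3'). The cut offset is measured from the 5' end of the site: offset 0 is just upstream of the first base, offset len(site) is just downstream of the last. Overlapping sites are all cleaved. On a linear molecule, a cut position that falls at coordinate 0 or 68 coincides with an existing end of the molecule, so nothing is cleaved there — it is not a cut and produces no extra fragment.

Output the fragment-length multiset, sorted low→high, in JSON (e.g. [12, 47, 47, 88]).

[4,6,7,8,9,15,19]

Site scan:
  XjeV (TGTAT, off=1): starts [5, 33, 48] → cuts [6, 34, 49]
  TgoX (CATAC, off=4): no sites
  FykIV (CTAC, off=3): starts [10, 19] → cuts [13, 22]
  UxaIII (TTTTGTA, off=1): no sites
  QalV (AGCGCGC, off=3): starts [23] → cuts [26]

All cut coordinates (distinct, sorted): [6, 13, 22, 26, 34, 49]

Fragments:
  [0,6): 6 bp
  [6,13): 7 bp
  [13,22): 9 bp
  [22,26): 4 bp
  [26,34): 8 bp
  [34,49): 15 bp
  [49,68): 19 bp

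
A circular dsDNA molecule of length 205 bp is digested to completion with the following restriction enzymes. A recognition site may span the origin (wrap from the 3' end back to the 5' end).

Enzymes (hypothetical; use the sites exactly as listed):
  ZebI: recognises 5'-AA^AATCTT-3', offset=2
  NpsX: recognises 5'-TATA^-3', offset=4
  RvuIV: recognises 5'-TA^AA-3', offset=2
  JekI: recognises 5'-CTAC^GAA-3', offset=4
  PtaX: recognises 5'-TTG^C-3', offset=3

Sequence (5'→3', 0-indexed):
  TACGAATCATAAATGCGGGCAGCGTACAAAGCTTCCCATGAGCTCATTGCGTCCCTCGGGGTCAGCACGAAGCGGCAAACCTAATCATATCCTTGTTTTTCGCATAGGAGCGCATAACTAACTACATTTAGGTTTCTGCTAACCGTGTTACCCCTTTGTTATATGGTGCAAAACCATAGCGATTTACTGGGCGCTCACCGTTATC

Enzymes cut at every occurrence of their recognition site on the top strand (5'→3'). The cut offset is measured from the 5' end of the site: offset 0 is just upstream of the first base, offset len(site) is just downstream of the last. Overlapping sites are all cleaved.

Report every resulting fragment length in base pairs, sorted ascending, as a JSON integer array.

Scan for sites:
  ZebI (AAAATCTT, off=2): no sites
  NpsX TATA/4: at [159] ⇒ [163]
  RvuIV TAAA/2: at [9] ⇒ [11]
  JekI CTACGAA/4: at [204] ⇒ [3]
  PtaX TTGC/3: at [46] ⇒ [49]

Pooled cuts: [3, 11, 49, 163]

Fragments:
  3→11: 8 bp
  11→49: 38 bp
  49→163: 114 bp
  163→3 (wrap): 205-163+3 = 45 bp

[8,38,45,114]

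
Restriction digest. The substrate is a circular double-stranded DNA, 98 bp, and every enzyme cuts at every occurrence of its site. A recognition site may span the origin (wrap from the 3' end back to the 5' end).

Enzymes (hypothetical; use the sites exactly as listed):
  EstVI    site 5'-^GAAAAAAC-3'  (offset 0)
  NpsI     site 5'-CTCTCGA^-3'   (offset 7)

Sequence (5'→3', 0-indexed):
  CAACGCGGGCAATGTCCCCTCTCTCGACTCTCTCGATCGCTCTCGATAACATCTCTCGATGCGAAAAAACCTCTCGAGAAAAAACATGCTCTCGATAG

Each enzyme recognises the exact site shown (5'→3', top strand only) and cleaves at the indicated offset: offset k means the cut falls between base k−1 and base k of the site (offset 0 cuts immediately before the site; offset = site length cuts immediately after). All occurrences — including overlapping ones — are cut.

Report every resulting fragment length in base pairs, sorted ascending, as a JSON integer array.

Site scan:
  EstVI (GAAAAAAC, off=0): starts [62, 77] → cuts [62, 77]
  NpsI (CTCTCGA, off=7): starts [20, 29, 39, 52, 70, 88] → cuts [27, 36, 46, 59, 77, 95]

Pooled cuts: [27, 36, 46, 59, 62, 77, 95]

Fragment lengths:
  27→36: 9 bp
  36→46: 10 bp
  46→59: 13 bp
  59→62: 3 bp
  62→77: 15 bp
  77→95: 18 bp
  95→27 (wrap): 98-95+27 = 30 bp

[3,9,10,13,15,18,30]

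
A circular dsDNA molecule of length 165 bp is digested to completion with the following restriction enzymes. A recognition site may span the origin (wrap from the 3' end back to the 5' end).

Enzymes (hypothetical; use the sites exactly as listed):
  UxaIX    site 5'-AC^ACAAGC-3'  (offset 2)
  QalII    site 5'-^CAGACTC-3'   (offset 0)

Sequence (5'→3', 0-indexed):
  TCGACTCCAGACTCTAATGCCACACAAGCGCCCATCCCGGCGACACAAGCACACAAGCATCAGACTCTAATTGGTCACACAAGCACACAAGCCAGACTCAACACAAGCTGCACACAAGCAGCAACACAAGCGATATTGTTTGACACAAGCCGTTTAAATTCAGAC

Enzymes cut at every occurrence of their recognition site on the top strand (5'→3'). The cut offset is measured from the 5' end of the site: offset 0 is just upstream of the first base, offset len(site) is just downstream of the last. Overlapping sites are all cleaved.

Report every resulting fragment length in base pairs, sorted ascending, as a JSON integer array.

Scan for sites:
  UxaIX (ACACAAGC, off=2): starts [21, 42, 50, 76, 84, 100, 111, 123, 142] → cuts [23, 44, 52, 78, 86, 102, 113, 125, 144]
  QalII (CAGACTC, off=0): starts [7, 60, 92, 160] → cuts [7, 60, 92, 160]

All cut coordinates (distinct, sorted): [7, 23, 44, 52, 60, 78, 86, 92, 102, 113, 125, 144, 160]

Fragments:
  7→23: 16 bp
  23→44: 21 bp
  44→52: 8 bp
  52→60: 8 bp
  60→78: 18 bp
  78→86: 8 bp
  86→92: 6 bp
  92→102: 10 bp
  102→113: 11 bp
  113→125: 12 bp
  125→144: 19 bp
  144→160: 16 bp
  160→7 (wrap): 165-160+7 = 12 bp

[6,8,8,8,10,11,12,12,16,16,18,19,21]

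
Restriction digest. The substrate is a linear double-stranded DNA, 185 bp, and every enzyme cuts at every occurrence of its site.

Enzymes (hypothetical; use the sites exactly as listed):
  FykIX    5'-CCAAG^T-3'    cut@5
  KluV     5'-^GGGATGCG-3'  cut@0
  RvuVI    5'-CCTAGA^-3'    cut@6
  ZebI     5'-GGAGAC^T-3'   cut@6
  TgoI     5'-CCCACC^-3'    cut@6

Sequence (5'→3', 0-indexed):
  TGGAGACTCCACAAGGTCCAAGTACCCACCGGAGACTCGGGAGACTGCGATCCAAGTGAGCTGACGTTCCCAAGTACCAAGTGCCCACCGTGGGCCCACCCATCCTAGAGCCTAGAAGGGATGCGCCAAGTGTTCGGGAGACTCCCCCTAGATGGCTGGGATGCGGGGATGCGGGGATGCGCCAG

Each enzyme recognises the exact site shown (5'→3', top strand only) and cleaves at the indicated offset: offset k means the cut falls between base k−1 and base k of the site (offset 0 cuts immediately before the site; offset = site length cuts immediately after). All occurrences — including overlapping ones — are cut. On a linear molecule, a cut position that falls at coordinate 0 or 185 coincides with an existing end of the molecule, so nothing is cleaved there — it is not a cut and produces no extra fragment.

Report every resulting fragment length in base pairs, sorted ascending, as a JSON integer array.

[1,5,6,7,7,7,8,8,8,8,9,9,10,11,11,12,12,13,15,18]

Scan for sites:
  FykIX CCAAGT/5: at [17, 51, 69, 76, 125] ⇒ [22, 56, 74, 81, 130]
  KluV GGGATGCG/0: at [117, 157, 165, 173] ⇒ [117, 157, 165, 173]
  RvuVI CCTAGA/6: at [103, 110, 146] ⇒ [109, 116, 152]
  ZebI GGAGACT/6: at [1, 30, 39, 136] ⇒ [7, 36, 45, 142]
  TgoI CCCACC/6: at [24, 83, 94] ⇒ [30, 89, 100]

Pooled cuts: [7, 22, 30, 36, 45, 56, 74, 81, 89, 100, 109, 116, 117, 130, 142, 152, 157, 165, 173]

Fragment lengths:
  [0,7): 7 bp
  [7,22): 15 bp
  [22,30): 8 bp
  [30,36): 6 bp
  [36,45): 9 bp
  [45,56): 11 bp
  [56,74): 18 bp
  [74,81): 7 bp
  [81,89): 8 bp
  [89,100): 11 bp
  [100,109): 9 bp
  [109,116): 7 bp
  [116,117): 1 bp
  [117,130): 13 bp
  [130,142): 12 bp
  [142,152): 10 bp
  [152,157): 5 bp
  [157,165): 8 bp
  [165,173): 8 bp
  [173,185): 12 bp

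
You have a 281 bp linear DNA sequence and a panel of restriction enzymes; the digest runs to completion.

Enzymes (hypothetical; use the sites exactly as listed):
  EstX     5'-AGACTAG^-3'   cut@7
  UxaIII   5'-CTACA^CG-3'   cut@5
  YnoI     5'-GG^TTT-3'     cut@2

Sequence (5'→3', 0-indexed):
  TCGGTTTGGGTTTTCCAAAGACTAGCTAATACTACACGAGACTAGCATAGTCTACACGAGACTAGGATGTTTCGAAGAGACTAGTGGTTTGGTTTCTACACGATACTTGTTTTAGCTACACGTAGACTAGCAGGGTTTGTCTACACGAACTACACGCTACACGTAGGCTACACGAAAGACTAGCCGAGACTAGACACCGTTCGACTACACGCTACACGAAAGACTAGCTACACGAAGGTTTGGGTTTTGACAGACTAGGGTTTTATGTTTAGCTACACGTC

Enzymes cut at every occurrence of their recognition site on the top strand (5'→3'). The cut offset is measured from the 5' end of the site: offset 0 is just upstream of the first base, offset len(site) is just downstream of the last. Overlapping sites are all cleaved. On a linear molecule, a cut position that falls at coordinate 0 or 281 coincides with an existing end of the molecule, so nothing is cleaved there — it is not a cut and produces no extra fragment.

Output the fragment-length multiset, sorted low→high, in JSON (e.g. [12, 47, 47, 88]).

[2,3,4,4,5,5,5,6,6,6,7,7,8,9,9,9,10,10,10,11,11,11,11,11,14,15,16,17,19,20]

Site scan:
  EstX (AGACTAG, off=7): starts [18, 38, 58, 77, 123, 176, 186, 220, 251] → cuts [25, 45, 65, 84, 130, 183, 193, 227, 258]
  UxaIII (CTACACG, off=5): starts [31, 51, 95, 115, 140, 149, 156, 167, 204, 211, 227, 272] → cuts [36, 56, 100, 120, 145, 154, 161, 172, 209, 216, 232, 277]
  YnoI (GGTTT, off=2): starts [2, 8, 85, 90, 133, 236, 242, 258] → cuts [4, 10, 87, 92, 135, 238, 244, 260]

All cut coordinates (distinct, sorted): [4, 10, 25, 36, 45, 56, 65, 84, 87, 92, 100, 120, 130, 135, 145, 154, 161, 172, 183, 193, 209, 216, 227, 232, 238, 244, 258, 260, 277]

Fragment lengths:
  [0,4): 4 bp
  [4,10): 6 bp
  [10,25): 15 bp
  [25,36): 11 bp
  [36,45): 9 bp
  [45,56): 11 bp
  [56,65): 9 bp
  [65,84): 19 bp
  [84,87): 3 bp
  [87,92): 5 bp
  [92,100): 8 bp
  [100,120): 20 bp
  [120,130): 10 bp
  [130,135): 5 bp
  [135,145): 10 bp
  [145,154): 9 bp
  [154,161): 7 bp
  [161,172): 11 bp
  [172,183): 11 bp
  [183,193): 10 bp
  [193,209): 16 bp
  [209,216): 7 bp
  [216,227): 11 bp
  [227,232): 5 bp
  [232,238): 6 bp
  [238,244): 6 bp
  [244,258): 14 bp
  [258,260): 2 bp
  [260,277): 17 bp
  [277,281): 4 bp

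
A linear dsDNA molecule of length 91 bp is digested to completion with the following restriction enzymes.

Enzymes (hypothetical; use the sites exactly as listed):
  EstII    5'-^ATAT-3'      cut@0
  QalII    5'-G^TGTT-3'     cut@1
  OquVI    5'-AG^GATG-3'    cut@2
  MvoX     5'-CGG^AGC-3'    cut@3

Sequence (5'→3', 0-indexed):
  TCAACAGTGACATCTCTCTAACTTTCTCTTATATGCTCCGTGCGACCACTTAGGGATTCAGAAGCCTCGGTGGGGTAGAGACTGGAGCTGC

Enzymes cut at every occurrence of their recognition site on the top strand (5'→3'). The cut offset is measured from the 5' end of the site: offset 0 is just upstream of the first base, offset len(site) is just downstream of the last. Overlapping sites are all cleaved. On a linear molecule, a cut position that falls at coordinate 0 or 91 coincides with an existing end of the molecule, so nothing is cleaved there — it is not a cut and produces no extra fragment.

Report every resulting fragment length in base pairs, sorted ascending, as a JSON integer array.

[30,61]

Scan for sites:
  EstII ATAT/0: at [30] ⇒ [30]
  QalII (GTGTT, off=1): no sites
  OquVI (AGGATG, off=2): no sites
  MvoX (CGGAGC, off=3): no sites

All cut coordinates (distinct, sorted): [30]

Fragments:
  [0,30): 30 bp
  [30,91): 61 bp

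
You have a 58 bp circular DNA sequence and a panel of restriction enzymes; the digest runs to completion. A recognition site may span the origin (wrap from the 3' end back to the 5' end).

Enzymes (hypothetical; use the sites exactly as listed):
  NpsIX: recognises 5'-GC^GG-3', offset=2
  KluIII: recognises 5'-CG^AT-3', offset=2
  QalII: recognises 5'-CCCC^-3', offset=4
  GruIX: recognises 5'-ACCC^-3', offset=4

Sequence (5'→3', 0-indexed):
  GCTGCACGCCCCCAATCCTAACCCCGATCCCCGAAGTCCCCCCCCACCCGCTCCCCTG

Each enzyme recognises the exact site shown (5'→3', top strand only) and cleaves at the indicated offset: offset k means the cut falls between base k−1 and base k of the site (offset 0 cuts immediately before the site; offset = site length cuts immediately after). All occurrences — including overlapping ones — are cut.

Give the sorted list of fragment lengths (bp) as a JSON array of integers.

[1,1,1,1,1,1,1,4,6,7,9,11,14]

Per-enzyme occurrences:
  NpsIX (GCGG, off=2): no sites
  KluIII CGAT/2: at [24] ⇒ [26]
  QalII CCCC/4: at [8, 9, 21, 28, 37, 38, 39, 40, 41, 52] ⇒ [12, 13, 25, 32, 41, 42, 43, 44, 45, 56]
  GruIX ACCC/4: at [20, 45] ⇒ [24, 49]

All cut coordinates (distinct, sorted): [12, 13, 24, 25, 26, 32, 41, 42, 43, 44, 45, 49, 56]

Fragments:
  12→13: 1 bp
  13→24: 11 bp
  24→25: 1 bp
  25→26: 1 bp
  26→32: 6 bp
  32→41: 9 bp
  41→42: 1 bp
  42→43: 1 bp
  43→44: 1 bp
  44→45: 1 bp
  45→49: 4 bp
  49→56: 7 bp
  56→12 (wrap): 58-56+12 = 14 bp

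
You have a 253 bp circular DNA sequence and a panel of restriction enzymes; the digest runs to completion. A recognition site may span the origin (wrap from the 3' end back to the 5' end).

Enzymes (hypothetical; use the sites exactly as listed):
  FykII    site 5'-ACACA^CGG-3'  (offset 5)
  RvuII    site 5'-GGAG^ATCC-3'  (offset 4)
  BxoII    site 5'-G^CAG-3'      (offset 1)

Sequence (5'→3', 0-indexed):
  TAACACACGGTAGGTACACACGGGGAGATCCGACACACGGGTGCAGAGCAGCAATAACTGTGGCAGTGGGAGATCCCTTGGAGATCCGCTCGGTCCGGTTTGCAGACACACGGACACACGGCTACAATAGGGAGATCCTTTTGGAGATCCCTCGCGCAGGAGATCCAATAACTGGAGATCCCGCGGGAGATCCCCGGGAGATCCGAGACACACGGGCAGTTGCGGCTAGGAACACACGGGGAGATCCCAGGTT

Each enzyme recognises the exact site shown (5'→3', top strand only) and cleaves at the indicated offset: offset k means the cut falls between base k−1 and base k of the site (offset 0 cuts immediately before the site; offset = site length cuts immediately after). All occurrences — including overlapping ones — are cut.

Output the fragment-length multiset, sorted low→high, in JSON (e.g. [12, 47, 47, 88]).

[4,5,6,6,7,7,8,8,9,10,10,11,11,12,12,12,13,15,15,16,17,19,20]

Site scan:
  FykII ACACACGG/5: at [2, 15, 32, 105, 113, 207, 231] ⇒ [7, 20, 37, 110, 118, 212, 236]
  RvuII GGAGATCC/4: at [23, 68, 79, 130, 142, 158, 173, 185, 196, 239] ⇒ [27, 72, 83, 134, 146, 162, 177, 189, 200, 243]
  BxoII GCAG/1: at [42, 47, 62, 101, 155, 215] ⇒ [43, 48, 63, 102, 156, 216]

All cut coordinates (distinct, sorted): [7, 20, 27, 37, 43, 48, 63, 72, 83, 102, 110, 118, 134, 146, 156, 162, 177, 189, 200, 212, 216, 236, 243]

Fragments:
  7→20: 13 bp
  20→27: 7 bp
  27→37: 10 bp
  37→43: 6 bp
  43→48: 5 bp
  48→63: 15 bp
  63→72: 9 bp
  72→83: 11 bp
  83→102: 19 bp
  102→110: 8 bp
  110→118: 8 bp
  118→134: 16 bp
  134→146: 12 bp
  146→156: 10 bp
  156→162: 6 bp
  162→177: 15 bp
  177→189: 12 bp
  189→200: 11 bp
  200→212: 12 bp
  212→216: 4 bp
  216→236: 20 bp
  236→243: 7 bp
  243→7 (wrap): 253-243+7 = 17 bp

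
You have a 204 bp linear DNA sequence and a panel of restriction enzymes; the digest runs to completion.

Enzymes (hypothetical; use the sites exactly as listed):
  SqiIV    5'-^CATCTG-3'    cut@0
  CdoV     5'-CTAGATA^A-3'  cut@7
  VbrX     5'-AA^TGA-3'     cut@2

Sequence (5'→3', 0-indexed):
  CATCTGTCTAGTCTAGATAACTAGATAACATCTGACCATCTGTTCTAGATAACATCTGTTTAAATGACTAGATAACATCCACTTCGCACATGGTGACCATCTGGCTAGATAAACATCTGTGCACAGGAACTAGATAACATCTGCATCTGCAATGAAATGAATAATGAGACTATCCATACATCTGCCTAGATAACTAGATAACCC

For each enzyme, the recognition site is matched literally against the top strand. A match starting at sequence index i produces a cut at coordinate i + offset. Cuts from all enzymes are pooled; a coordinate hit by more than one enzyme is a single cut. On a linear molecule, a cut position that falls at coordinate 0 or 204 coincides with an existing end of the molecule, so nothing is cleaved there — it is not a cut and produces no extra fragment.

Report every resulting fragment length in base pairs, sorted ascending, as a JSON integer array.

Per-enzyme occurrences:
  SqiIV CATCTG/0: at [0, 28, 36, 52, 97, 113, 137, 143, 178] ⇒ [28, 36, 52, 97, 113, 137, 143, 178] (position 0 is a terminus of the linear molecule — no cut)
  CdoV CTAGATAA/7: at [12, 20, 44, 67, 104, 129, 185, 193] ⇒ [19, 27, 51, 74, 111, 136, 192, 200]
  VbrX AATGA/2: at [62, 150, 155, 162] ⇒ [64, 152, 157, 164]

All cut coordinates (distinct, sorted): [19, 27, 28, 36, 51, 52, 64, 74, 97, 111, 113, 136, 137, 143, 152, 157, 164, 178, 192, 200]

Fragments:
  [0,19): 19 bp
  [19,27): 8 bp
  [27,28): 1 bp
  [28,36): 8 bp
  [36,51): 15 bp
  [51,52): 1 bp
  [52,64): 12 bp
  [64,74): 10 bp
  [74,97): 23 bp
  [97,111): 14 bp
  [111,113): 2 bp
  [113,136): 23 bp
  [136,137): 1 bp
  [137,143): 6 bp
  [143,152): 9 bp
  [152,157): 5 bp
  [157,164): 7 bp
  [164,178): 14 bp
  [178,192): 14 bp
  [192,200): 8 bp
  [200,204): 4 bp

[1,1,1,2,4,5,6,7,8,8,8,9,10,12,14,14,14,15,19,23,23]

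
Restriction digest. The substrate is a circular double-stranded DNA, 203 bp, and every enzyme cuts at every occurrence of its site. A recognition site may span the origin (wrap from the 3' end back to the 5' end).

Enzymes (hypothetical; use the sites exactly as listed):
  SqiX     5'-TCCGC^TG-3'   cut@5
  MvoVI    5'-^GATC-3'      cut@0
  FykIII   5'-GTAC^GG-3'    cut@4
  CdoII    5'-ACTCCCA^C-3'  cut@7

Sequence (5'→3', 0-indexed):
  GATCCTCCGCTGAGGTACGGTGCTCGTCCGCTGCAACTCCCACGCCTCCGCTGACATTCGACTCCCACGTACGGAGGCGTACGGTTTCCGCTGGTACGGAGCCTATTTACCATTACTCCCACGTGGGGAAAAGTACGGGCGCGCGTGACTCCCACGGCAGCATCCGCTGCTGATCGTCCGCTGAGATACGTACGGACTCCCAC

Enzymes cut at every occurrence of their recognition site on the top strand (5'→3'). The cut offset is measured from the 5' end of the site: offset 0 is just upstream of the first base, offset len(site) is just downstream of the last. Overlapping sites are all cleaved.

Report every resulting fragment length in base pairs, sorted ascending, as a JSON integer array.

Per-enzyme occurrences:
  SqiX (TCCGCTG, off=5): starts [5, 26, 46, 86, 162, 176] → cuts [10, 31, 51, 91, 167, 181]
  MvoVI (GATC, off=0): starts [0, 171] → cuts [0, 171]
  FykIII (GTACGG, off=4): starts [14, 68, 78, 93, 132, 189] → cuts [18, 72, 82, 97, 136, 193]
  CdoII (ACTCCCAC, off=7): starts [35, 60, 114, 147, 195] → cuts [42, 67, 121, 154, 202]

All cut coordinates (distinct, sorted): [0, 10, 18, 31, 42, 51, 67, 72, 82, 91, 97, 121, 136, 154, 167, 171, 181, 193, 202]

Fragments:
  0→10: 10 bp
  10→18: 8 bp
  18→31: 13 bp
  31→42: 11 bp
  42→51: 9 bp
  51→67: 16 bp
  67→72: 5 bp
  72→82: 10 bp
  82→91: 9 bp
  91→97: 6 bp
  97→121: 24 bp
  121→136: 15 bp
  136→154: 18 bp
  154→167: 13 bp
  167→171: 4 bp
  171→181: 10 bp
  181→193: 12 bp
  193→202: 9 bp
  202→0 (wrap): 203-202+0 = 1 bp

[1,4,5,6,8,9,9,9,10,10,10,11,12,13,13,15,16,18,24]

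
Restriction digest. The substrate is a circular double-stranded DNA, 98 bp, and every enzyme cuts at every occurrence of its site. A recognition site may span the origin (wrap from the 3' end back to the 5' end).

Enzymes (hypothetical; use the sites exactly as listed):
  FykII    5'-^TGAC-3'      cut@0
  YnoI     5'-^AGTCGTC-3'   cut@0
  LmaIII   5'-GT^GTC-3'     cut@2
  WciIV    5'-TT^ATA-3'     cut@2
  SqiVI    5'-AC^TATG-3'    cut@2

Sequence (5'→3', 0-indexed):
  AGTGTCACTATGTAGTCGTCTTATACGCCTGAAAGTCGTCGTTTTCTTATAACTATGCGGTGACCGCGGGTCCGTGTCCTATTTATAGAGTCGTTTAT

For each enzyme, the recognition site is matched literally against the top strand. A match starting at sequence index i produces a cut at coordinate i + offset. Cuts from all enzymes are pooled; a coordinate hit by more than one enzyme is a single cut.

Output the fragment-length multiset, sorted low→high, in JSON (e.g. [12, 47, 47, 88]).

Site scan:
  FykII (TGAC, off=0): starts [60] → cuts [60]
  YnoI (AGTCGTC, off=0): starts [13, 33] → cuts [13, 33]
  LmaIII (GTGTC, off=2): starts [1, 73] → cuts [3, 75]
  WciIV (TTATA, off=2): starts [20, 46, 82, 94] → cuts [22, 48, 84, 96]
  SqiVI (ACTATG, off=2): starts [6, 51] → cuts [8, 53]

All cut coordinates (distinct, sorted): [3, 8, 13, 22, 33, 48, 53, 60, 75, 84, 96]

Fragments:
  3→8: 5 bp
  8→13: 5 bp
  13→22: 9 bp
  22→33: 11 bp
  33→48: 15 bp
  48→53: 5 bp
  53→60: 7 bp
  60→75: 15 bp
  75→84: 9 bp
  84→96: 12 bp
  96→3 (wrap): 98-96+3 = 5 bp

[5,5,5,5,7,9,9,11,12,15,15]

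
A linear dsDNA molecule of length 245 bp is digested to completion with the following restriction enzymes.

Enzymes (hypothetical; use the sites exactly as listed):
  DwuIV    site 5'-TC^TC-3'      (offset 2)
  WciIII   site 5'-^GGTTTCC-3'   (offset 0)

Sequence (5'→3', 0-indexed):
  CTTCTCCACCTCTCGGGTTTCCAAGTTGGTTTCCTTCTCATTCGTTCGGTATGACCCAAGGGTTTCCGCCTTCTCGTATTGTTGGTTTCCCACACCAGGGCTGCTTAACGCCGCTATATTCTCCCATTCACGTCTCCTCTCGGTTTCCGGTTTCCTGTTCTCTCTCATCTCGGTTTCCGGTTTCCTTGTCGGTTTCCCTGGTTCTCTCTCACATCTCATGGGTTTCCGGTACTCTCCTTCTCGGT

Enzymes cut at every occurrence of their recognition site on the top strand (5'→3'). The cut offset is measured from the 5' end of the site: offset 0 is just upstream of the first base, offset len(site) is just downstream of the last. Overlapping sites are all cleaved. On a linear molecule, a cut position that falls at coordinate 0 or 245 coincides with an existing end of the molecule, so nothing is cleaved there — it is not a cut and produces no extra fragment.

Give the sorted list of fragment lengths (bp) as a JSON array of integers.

Scan for sites:
  DwuIV (TCTC, off=2): starts [2, 10, 35, 71, 119, 132, 137, 158, 160, 162, 167, 202, 204, 206, 213, 232, 238] → cuts [4, 12, 37, 73, 121, 134, 139, 160, 162, 164, 169, 204, 206, 208, 215, 234, 240]
  WciIII (GGTTTCC, off=0): starts [15, 27, 60, 83, 141, 148, 171, 178, 190, 220] → cuts [15, 27, 60, 83, 141, 148, 171, 178, 190, 220]

Pooled cuts: [4, 12, 15, 27, 37, 60, 73, 83, 121, 134, 139, 141, 148, 160, 162, 164, 169, 171, 178, 190, 204, 206, 208, 215, 220, 234, 240]

Fragments:
  [0,4): 4 bp
  [4,12): 8 bp
  [12,15): 3 bp
  [15,27): 12 bp
  [27,37): 10 bp
  [37,60): 23 bp
  [60,73): 13 bp
  [73,83): 10 bp
  [83,121): 38 bp
  [121,134): 13 bp
  [134,139): 5 bp
  [139,141): 2 bp
  [141,148): 7 bp
  [148,160): 12 bp
  [160,162): 2 bp
  [162,164): 2 bp
  [164,169): 5 bp
  [169,171): 2 bp
  [171,178): 7 bp
  [178,190): 12 bp
  [190,204): 14 bp
  [204,206): 2 bp
  [206,208): 2 bp
  [208,215): 7 bp
  [215,220): 5 bp
  [220,234): 14 bp
  [234,240): 6 bp
  [240,245): 5 bp

[2,2,2,2,2,2,3,4,5,5,5,5,6,7,7,7,8,10,10,12,12,12,13,13,14,14,23,38]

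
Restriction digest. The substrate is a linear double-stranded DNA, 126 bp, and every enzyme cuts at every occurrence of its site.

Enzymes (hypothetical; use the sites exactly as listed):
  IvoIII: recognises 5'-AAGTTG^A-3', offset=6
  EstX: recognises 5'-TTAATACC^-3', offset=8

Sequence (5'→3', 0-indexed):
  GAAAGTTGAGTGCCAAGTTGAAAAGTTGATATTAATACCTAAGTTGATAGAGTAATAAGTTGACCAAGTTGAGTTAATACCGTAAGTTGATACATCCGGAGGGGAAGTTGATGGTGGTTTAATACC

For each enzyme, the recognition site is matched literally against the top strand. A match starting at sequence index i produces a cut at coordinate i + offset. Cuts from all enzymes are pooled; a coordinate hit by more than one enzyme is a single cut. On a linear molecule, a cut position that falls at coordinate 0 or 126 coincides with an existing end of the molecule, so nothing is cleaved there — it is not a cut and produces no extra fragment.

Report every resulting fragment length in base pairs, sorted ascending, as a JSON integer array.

Site scan:
  IvoIII (AAGTTGA, off=6): starts [2, 14, 22, 40, 56, 65, 83, 104] → cuts [8, 20, 28, 46, 62, 71, 89, 110]
  EstX (TTAATACC, off=8): starts [31, 73, 118] → cuts [39, 81] (position 126 is a terminus of the linear molecule — no cut)

All cut coordinates (distinct, sorted): [8, 20, 28, 39, 46, 62, 71, 81, 89, 110]

Fragment lengths:
  [0,8): 8 bp
  [8,20): 12 bp
  [20,28): 8 bp
  [28,39): 11 bp
  [39,46): 7 bp
  [46,62): 16 bp
  [62,71): 9 bp
  [71,81): 10 bp
  [81,89): 8 bp
  [89,110): 21 bp
  [110,126): 16 bp

[7,8,8,8,9,10,11,12,16,16,21]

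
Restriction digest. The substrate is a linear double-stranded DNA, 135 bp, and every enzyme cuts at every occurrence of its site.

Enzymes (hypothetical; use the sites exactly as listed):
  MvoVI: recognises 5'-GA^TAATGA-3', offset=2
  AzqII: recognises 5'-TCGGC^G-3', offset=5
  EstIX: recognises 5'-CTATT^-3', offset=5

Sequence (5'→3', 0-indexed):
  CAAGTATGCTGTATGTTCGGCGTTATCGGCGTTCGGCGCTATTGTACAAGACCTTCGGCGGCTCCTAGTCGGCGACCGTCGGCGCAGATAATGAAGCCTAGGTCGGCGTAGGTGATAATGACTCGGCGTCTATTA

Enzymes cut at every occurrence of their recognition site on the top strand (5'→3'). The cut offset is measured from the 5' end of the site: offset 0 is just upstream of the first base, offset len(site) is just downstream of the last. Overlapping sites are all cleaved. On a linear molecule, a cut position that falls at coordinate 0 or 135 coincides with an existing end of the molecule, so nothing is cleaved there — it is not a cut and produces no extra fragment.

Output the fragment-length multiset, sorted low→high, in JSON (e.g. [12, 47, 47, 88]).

[1,5,6,7,7,8,9,10,12,14,16,19,21]

Site scan:
  MvoVI (GATAATGA, off=2): starts [86, 113] → cuts [88, 115]
  AzqII (TCGGCG, off=5): starts [16, 25, 32, 54, 68, 78, 102, 122] → cuts [21, 30, 37, 59, 73, 83, 107, 127]
  EstIX (CTATT, off=5): starts [38, 129] → cuts [43, 134]

Pooled cuts: [21, 30, 37, 43, 59, 73, 83, 88, 107, 115, 127, 134]

Fragments:
  [0,21): 21 bp
  [21,30): 9 bp
  [30,37): 7 bp
  [37,43): 6 bp
  [43,59): 16 bp
  [59,73): 14 bp
  [73,83): 10 bp
  [83,88): 5 bp
  [88,107): 19 bp
  [107,115): 8 bp
  [115,127): 12 bp
  [127,134): 7 bp
  [134,135): 1 bp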